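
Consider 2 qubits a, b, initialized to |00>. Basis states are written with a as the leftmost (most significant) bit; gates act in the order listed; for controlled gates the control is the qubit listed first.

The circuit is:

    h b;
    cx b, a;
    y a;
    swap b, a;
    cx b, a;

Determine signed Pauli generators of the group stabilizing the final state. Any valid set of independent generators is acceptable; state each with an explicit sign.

One valid set of independent stabilizer generators is -IX, -ZI (any independent generating set of the same group is equally correct).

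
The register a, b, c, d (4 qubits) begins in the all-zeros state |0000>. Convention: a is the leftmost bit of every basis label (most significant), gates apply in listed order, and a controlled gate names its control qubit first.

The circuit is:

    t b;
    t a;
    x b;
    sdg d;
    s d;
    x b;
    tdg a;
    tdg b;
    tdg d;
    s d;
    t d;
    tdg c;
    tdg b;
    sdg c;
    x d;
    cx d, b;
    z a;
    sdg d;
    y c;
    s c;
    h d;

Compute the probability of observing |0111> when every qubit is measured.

Outcome |0111> occurs with probability 1/2. Key observation: the block from step 1 through step 8 cancels to the identity and can be dropped.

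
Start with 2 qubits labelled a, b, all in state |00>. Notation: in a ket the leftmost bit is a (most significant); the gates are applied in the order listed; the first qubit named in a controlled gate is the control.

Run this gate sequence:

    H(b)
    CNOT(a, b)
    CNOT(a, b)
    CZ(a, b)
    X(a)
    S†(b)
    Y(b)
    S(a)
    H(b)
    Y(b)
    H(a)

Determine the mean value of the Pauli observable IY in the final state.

In the final state, IY has expectation 1.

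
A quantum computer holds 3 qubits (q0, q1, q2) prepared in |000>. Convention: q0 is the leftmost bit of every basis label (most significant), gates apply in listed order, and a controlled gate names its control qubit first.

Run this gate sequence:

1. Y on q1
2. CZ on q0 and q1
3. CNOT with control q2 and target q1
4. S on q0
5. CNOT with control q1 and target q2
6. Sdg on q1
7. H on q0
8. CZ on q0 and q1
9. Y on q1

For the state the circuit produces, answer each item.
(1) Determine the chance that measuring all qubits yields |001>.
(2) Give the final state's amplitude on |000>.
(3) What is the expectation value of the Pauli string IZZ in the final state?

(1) A full measurement returns |001> with probability 1/2.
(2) The final state's coefficient on |000> equals 0.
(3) The observable IZZ averages to -1.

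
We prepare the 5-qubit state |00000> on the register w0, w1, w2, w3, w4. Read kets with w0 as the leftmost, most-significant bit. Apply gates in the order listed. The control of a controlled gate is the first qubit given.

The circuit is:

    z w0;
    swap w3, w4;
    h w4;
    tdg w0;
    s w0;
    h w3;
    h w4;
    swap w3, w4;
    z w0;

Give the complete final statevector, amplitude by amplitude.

After the circuit, the state carries amplitude sqrt(2)/2 on |00000>, sqrt(2)/2 on |00001>, and 0 on every other basis state.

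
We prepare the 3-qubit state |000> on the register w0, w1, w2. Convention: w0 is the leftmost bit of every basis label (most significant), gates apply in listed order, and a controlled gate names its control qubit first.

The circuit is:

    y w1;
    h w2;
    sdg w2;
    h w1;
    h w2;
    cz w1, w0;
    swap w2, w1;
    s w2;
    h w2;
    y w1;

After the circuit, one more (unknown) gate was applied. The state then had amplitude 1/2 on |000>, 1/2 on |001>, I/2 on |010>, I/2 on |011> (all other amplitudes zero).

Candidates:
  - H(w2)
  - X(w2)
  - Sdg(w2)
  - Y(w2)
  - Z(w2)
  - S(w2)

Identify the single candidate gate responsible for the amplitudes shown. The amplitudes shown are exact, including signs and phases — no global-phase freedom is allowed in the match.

It was Sdg(w2) that produced the state shown.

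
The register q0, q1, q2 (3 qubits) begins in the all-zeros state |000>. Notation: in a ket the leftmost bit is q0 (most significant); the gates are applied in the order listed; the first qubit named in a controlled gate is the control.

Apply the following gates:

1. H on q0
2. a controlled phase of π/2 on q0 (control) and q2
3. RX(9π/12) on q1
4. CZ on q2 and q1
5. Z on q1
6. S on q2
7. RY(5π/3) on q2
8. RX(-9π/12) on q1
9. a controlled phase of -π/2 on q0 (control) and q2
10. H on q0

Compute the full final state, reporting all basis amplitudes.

The final amplitudes are sqrt(6)/4 on |000>, sqrt(2)*(-1 + I)/8 on |001>, -sqrt(6)*I/4 on |010>, sqrt(2)*(1 + I)/8 on |011>, 0 on |100>, sqrt(2)*(-1 - I)/8 on |101>, 0 on |110>, sqrt(2)*(-1 + I)/8 on |111>.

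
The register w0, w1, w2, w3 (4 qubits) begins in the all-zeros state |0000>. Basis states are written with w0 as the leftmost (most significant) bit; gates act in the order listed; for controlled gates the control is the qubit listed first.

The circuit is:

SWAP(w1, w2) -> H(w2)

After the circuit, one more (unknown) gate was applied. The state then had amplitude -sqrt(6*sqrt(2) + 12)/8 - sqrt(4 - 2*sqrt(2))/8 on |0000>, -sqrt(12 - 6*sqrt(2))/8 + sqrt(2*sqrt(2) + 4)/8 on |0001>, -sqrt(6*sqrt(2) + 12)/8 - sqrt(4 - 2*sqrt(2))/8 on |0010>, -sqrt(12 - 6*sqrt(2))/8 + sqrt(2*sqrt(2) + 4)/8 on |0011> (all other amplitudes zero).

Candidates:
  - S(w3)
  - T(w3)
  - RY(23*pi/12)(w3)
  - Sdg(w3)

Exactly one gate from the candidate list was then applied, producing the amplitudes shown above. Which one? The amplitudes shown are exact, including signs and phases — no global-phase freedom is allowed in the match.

The unique candidate consistent with the amplitudes is RY(23*pi/12)(w3).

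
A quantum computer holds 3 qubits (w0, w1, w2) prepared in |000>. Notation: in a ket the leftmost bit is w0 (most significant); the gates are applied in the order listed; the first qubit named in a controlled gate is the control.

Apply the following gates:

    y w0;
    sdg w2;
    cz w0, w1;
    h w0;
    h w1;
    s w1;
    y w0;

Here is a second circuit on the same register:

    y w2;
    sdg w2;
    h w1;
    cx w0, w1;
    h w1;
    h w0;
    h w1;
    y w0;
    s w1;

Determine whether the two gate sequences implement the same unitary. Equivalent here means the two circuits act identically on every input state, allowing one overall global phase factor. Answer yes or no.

No — the two circuits implement different unitaries, even allowing a global phase.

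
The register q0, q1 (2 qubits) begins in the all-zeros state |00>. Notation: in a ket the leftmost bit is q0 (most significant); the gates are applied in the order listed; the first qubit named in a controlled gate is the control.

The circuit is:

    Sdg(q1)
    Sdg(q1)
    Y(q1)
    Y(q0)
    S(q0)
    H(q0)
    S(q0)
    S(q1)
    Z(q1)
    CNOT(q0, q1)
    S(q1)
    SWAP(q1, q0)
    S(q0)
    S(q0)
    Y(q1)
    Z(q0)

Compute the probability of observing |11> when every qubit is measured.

The probability of measuring |11> is 1/2.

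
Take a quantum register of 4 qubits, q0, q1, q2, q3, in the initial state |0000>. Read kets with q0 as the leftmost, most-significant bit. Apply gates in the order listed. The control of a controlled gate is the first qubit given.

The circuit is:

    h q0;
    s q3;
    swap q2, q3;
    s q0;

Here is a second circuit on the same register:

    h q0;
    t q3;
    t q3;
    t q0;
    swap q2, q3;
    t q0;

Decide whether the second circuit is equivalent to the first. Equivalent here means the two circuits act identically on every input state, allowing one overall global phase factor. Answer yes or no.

Yes — the two circuits implement the same unitary up to a global phase.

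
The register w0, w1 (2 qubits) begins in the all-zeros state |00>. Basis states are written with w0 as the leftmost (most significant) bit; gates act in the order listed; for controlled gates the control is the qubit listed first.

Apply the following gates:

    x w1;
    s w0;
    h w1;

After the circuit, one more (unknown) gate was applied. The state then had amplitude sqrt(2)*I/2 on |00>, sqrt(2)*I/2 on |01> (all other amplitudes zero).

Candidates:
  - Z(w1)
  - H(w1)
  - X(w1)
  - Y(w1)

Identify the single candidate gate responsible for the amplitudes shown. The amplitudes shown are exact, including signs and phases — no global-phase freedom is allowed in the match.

The applied gate was Y(w1).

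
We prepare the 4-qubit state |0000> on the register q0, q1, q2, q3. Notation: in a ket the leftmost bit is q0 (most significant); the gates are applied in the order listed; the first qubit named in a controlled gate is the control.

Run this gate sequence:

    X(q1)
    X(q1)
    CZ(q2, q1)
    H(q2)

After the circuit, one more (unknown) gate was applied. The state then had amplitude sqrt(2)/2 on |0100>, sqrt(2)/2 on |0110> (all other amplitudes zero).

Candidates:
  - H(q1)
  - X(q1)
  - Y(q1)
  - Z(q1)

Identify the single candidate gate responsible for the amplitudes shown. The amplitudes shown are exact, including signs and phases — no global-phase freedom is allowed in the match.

The applied gate was X(q1).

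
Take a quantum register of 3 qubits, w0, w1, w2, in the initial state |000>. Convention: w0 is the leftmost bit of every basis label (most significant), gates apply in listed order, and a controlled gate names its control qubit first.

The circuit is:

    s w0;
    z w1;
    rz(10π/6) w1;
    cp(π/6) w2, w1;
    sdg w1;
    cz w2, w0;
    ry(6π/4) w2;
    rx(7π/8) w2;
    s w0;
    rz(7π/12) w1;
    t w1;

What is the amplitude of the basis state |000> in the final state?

|000> carries amplitude sqrt(2)*exp(5*I*pi/16)/2 in the final state.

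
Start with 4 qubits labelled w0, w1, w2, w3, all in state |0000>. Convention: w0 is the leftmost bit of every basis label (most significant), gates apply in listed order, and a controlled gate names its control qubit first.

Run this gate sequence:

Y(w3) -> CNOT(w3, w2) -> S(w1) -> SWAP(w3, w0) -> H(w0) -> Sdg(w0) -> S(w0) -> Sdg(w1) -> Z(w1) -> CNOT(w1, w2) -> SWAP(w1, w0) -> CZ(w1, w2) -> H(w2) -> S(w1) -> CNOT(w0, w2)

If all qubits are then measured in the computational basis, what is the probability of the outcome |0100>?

The probability of measuring |0100> is 1/4.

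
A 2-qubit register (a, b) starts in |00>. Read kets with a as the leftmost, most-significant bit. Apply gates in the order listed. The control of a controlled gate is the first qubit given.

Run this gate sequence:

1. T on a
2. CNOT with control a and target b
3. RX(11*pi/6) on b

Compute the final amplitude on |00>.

The amplitude on |00> is -sqrt(6)/4 - sqrt(2)/4.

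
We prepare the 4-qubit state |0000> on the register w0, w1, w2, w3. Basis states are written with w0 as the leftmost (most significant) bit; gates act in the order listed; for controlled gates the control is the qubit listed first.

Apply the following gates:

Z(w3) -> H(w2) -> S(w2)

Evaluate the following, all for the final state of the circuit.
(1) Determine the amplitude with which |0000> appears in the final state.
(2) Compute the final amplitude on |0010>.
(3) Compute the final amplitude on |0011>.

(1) |0000> carries amplitude sqrt(2)/2 in the final state.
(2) The amplitude on |0010> is sqrt(2)*I/2.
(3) The amplitude on |0011> is 0.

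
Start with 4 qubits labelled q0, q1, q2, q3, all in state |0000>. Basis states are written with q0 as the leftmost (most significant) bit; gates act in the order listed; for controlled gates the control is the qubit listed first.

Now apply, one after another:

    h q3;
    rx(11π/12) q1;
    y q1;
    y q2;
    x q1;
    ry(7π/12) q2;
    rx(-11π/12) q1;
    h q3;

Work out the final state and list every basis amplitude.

The resulting statevector has amplitude -3*sqrt(sqrt(2) + 2)/8 - sqrt(12 - 6*sqrt(2))/8 - sqrt(6 - 3*sqrt(2))/8 + sqrt(2*sqrt(2) + 4)/8 on |0000>, -sqrt(3*sqrt(2) + 6)/8 + sqrt(4 - 2*sqrt(2))/8 + 3*sqrt(2 - sqrt(2))/8 + sqrt(6*sqrt(2) + 12)/8 on |0010>, I*(-sqrt(3*sqrt(2) + 6)/8 - sqrt(2 - sqrt(2))/8 + sqrt(4 - 2*sqrt(2))/8 + sqrt(6*sqrt(2) + 12)/8) on |0100>, I*(-sqrt(2*sqrt(2) + 4)/8 - sqrt(sqrt(2) + 2)/8 + sqrt(6 - 3*sqrt(2))/8 + sqrt(12 - 6*sqrt(2))/8) on |0110>, and 0 on every other basis state.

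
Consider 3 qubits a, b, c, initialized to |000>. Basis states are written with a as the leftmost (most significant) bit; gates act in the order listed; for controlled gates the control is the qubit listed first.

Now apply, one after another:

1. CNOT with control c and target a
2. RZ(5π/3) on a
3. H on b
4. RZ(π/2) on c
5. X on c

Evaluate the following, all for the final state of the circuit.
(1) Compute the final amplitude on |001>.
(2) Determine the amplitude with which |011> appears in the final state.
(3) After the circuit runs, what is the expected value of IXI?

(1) The amplitude on |001> is sqrt(2)*exp(11*I*pi/12)/2.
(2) The amplitude on |011> is sqrt(2)*exp(11*I*pi/12)/2.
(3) The observable IXI averages to 1.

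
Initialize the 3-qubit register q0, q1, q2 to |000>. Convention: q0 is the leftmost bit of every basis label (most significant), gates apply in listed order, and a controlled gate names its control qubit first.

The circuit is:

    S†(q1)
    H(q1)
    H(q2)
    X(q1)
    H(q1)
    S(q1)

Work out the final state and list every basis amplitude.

The resulting statevector has amplitude sqrt(2)/2 on |000>, sqrt(2)/2 on |001>, and 0 on every other basis state.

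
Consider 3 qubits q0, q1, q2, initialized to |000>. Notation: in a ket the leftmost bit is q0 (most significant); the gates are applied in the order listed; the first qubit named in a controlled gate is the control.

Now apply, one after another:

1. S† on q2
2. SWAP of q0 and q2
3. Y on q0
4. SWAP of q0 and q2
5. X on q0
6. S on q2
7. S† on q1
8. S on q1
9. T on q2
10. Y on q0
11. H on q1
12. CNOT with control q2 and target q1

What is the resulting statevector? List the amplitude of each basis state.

After the circuit, the state carries amplitude sqrt(2)*exp(3*I*pi/4)/2 on |001>, sqrt(2)*exp(3*I*pi/4)/2 on |011>, and 0 on every other basis state.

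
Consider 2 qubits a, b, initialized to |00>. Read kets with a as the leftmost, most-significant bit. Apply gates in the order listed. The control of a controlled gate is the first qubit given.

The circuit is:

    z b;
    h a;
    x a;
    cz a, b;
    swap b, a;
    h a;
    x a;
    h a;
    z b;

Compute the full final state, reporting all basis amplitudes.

After the circuit, the state carries amplitude sqrt(2)/2 on |00>, -sqrt(2)/2 on |01>, 0 on |10>, 0 on |11>.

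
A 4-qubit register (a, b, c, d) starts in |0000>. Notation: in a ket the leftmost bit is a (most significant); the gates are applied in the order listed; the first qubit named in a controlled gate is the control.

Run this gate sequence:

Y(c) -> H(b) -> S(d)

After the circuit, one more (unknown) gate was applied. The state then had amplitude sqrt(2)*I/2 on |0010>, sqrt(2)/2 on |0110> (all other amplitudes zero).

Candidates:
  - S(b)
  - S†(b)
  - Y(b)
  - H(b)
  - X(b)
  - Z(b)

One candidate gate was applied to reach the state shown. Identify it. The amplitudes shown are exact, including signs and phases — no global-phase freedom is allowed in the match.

The unique candidate consistent with the amplitudes is S†(b).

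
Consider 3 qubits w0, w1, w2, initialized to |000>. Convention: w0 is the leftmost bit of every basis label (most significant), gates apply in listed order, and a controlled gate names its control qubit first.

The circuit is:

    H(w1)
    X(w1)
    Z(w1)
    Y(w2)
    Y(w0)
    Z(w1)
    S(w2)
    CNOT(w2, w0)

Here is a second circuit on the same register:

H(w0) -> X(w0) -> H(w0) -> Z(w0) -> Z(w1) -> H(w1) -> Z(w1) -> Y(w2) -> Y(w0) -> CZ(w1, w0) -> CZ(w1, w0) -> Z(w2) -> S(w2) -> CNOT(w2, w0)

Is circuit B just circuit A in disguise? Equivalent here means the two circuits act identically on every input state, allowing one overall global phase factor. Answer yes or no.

No: there is an input state on which the two circuits produce genuinely different outputs (not merely differing by a phase).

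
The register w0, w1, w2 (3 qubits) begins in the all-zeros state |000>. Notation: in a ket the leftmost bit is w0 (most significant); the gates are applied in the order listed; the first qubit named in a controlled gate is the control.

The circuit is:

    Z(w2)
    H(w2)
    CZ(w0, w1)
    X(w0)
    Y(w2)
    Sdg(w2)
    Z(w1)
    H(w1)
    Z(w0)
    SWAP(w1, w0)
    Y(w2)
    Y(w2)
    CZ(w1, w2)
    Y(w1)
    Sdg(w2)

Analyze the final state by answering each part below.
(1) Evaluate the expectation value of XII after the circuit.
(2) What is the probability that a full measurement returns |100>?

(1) In the final state, XII has expectation 1.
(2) The probability of measuring |100> is 1/4.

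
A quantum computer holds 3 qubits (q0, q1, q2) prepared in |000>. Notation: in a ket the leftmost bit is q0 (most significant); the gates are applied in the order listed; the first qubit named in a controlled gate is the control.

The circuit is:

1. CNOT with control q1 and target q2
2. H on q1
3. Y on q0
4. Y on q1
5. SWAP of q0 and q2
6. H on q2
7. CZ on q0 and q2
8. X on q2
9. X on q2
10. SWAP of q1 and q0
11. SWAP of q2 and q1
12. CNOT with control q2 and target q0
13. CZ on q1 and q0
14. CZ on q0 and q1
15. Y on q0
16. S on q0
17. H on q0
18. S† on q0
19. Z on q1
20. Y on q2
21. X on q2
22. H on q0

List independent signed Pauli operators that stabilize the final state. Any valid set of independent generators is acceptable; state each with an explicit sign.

The final state is stabilized by the group generated by +IXI, -ZII, +IIZ; other independent generating sets are equally valid.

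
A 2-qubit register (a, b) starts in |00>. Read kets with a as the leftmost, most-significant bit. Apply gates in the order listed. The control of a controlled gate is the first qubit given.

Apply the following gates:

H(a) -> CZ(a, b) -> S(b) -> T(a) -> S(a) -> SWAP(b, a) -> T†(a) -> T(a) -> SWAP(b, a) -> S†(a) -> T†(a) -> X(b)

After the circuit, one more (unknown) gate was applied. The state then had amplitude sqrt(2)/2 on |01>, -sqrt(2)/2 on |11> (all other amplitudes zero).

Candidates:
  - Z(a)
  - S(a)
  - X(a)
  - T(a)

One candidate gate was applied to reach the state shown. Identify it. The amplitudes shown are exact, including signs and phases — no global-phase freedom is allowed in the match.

It was Z(a) that produced the state shown. Key observation: gates 4-11 undo each other exactly, leaving only the rest of the circuit to track.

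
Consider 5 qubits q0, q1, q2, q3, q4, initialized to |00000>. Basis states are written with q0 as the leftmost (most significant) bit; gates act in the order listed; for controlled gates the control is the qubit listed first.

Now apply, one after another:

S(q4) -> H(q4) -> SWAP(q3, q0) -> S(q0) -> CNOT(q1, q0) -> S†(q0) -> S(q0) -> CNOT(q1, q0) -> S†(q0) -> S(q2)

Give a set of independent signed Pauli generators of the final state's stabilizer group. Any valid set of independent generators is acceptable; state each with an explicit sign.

The final state is stabilized by the group generated by +IIIIX, +ZIIII, +IZIII, +IIZII, +IIIZI; other independent generating sets are equally valid. Key observation: steps 4-9 multiply out to the identity, so the circuit reduces to the remaining gates.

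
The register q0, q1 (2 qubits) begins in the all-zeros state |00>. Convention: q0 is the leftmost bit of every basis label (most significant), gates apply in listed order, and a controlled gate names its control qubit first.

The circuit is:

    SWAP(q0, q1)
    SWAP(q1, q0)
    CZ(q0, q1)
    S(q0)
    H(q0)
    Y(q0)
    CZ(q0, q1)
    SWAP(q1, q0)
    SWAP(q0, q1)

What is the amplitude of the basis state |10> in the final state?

The final state's coefficient on |10> equals sqrt(2)*I/2.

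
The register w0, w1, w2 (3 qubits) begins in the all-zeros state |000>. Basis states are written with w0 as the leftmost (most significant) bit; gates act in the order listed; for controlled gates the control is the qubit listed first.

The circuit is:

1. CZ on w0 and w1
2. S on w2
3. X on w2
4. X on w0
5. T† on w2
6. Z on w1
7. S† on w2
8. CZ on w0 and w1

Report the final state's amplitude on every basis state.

The final amplitudes are -exp(I*pi/4) on |101>, and 0 on every other basis state.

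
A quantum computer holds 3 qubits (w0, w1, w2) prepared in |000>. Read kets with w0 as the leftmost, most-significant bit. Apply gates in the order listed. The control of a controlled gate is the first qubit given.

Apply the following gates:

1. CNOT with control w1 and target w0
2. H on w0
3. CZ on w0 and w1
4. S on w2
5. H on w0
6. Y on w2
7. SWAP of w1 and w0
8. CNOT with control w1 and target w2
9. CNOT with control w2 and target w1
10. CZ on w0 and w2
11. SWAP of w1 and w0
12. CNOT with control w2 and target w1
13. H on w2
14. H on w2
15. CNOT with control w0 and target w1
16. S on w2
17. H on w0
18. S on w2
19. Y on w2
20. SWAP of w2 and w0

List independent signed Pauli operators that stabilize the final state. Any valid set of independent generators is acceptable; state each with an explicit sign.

One valid set of independent stabilizer generators is -IIX, +ZII, +IZI (any independent generating set of the same group is equally correct).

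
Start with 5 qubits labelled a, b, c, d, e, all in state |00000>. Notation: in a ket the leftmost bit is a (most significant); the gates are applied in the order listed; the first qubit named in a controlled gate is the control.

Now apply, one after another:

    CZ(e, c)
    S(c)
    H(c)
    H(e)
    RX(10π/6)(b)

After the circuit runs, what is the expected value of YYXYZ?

The observable YYXYZ averages to 0.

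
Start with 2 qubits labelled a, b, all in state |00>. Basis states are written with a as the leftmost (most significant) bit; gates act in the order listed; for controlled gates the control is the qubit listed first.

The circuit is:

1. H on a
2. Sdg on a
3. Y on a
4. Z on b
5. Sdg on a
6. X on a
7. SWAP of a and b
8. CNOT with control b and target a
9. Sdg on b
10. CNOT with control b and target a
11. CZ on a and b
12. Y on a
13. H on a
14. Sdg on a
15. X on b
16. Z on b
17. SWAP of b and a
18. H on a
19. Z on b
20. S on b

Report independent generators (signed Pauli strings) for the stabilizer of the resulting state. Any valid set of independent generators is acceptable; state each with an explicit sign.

The stabilizer group can be generated by -YI, +IX, among other valid generating sets.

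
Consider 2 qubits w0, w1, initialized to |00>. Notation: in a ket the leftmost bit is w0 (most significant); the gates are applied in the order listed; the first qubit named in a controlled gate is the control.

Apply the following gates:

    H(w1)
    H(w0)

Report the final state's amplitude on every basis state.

The resulting statevector has amplitude 1/2 on |00>, 1/2 on |01>, 1/2 on |10>, 1/2 on |11>.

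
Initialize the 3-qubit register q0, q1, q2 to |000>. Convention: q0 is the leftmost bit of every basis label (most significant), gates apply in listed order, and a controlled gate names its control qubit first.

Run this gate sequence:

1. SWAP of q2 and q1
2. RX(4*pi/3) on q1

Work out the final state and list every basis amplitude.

The resulting statevector has amplitude -1/2 on |000>, -sqrt(3)*I/2 on |010>, and 0 on every other basis state.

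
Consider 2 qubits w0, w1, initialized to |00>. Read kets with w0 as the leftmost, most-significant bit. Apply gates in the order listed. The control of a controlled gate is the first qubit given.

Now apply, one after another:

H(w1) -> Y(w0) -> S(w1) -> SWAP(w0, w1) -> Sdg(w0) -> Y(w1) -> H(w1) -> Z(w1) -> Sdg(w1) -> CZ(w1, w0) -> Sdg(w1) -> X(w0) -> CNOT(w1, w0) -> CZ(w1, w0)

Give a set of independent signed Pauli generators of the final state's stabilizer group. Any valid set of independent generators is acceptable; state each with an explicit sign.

The final state is stabilized by the group generated by +XI, +IX; other independent generating sets are equally valid.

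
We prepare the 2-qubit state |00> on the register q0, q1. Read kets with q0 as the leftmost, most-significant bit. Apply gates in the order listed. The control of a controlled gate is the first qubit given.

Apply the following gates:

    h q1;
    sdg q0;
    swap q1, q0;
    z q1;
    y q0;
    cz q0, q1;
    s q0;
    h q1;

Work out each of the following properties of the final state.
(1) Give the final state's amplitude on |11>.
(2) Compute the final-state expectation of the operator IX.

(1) The final state's coefficient on |11> equals -1/2.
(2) In the final state, IX has expectation 1.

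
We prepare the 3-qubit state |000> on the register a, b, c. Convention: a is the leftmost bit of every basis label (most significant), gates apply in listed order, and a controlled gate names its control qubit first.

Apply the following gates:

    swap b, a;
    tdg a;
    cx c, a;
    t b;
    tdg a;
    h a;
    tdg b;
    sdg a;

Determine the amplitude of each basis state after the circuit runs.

The resulting statevector has amplitude sqrt(2)/2 on |000>, -sqrt(2)*I/2 on |100>, and 0 on every other basis state.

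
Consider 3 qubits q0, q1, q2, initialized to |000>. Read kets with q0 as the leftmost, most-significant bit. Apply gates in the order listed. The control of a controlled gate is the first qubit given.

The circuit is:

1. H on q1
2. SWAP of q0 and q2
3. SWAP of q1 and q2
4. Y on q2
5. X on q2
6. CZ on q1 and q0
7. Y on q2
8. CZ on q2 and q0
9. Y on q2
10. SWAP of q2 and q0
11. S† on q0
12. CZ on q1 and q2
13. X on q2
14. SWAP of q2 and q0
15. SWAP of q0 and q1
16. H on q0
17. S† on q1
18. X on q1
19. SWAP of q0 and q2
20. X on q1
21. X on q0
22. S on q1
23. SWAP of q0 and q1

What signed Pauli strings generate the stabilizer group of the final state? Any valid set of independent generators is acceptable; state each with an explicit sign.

One valid set of independent stabilizer generators is -IYI, +IIX, -ZII (any independent generating set of the same group is equally correct).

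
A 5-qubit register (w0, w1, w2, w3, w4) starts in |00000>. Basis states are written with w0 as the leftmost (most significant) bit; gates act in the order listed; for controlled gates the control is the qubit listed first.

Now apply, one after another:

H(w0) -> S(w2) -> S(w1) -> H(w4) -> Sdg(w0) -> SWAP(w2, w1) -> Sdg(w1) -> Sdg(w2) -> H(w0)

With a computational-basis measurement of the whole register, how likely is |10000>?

The probability of measuring |10000> is 1/4.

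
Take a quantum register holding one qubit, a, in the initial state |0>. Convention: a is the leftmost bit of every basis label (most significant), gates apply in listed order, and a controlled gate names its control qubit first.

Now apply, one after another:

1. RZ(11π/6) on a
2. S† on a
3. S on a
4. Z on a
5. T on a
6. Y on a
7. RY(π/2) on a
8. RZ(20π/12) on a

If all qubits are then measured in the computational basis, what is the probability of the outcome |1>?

The probability of measuring |1> is 1/2.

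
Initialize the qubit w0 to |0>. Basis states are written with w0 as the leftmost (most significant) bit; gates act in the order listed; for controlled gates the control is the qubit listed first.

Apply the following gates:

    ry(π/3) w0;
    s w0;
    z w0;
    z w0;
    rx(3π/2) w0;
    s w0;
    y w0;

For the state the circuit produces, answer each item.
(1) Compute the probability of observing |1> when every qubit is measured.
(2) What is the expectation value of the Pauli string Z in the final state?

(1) The probability of measuring |1> is 1/2 - sqrt(3)/4.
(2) In the final state, Z has expectation sqrt(3)/2.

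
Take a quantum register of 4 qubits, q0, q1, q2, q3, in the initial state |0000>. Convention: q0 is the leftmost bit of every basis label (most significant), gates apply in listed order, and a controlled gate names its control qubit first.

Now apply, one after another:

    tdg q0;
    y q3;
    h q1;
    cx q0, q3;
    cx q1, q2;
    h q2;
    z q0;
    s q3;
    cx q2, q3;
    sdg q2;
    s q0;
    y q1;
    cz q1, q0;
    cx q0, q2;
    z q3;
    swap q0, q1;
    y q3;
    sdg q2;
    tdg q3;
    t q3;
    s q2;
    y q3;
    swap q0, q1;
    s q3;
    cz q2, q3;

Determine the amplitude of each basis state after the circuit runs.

The resulting statevector has amplitude 1/2 on |0001>, -1/2 on |0010>, -1/2 on |0101>, -1/2 on |0110>, and 0 on every other basis state. Key observation: steps 16-23 multiply out to the identity, so the circuit reduces to the remaining gates.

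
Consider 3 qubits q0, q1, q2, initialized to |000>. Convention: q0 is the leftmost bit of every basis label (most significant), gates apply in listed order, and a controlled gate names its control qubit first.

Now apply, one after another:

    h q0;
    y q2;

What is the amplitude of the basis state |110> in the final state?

The final state's coefficient on |110> equals 0.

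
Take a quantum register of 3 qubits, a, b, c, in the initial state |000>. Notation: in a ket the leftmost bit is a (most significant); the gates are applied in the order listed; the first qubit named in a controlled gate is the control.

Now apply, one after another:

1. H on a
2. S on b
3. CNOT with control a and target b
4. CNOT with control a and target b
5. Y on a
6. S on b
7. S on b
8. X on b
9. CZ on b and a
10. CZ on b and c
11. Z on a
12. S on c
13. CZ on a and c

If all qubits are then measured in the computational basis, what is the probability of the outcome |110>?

A full measurement returns |110> with probability 1/2. Key observation: gates 3-4 undo each other exactly, leaving only the rest of the circuit to track.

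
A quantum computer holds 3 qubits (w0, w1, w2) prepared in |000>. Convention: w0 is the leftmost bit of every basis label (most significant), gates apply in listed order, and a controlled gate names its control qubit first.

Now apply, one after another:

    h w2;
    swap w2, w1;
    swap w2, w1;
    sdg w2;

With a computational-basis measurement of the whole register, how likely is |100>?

The probability of measuring |100> is 0. Key observation: the block from step 2 through step 3 cancels to the identity and can be dropped.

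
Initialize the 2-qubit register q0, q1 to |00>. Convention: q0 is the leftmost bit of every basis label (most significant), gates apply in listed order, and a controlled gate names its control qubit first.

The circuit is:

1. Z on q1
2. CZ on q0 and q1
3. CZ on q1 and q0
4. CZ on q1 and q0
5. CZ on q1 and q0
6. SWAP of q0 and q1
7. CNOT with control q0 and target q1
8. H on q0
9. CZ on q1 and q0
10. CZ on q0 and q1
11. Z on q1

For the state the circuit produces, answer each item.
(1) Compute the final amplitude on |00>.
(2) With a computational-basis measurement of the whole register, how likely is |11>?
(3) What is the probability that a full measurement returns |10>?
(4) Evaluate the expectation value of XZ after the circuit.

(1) The amplitude on |00> is sqrt(2)/2.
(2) The probability of measuring |11> is 0.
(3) A full measurement returns |10> with probability 1/2.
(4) The observable XZ averages to 1.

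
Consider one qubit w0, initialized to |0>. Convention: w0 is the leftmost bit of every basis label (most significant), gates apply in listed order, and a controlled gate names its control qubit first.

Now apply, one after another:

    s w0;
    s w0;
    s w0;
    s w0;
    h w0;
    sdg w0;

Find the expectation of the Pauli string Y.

In the final state, Y has expectation -1. Key observation: the block from step 1 through step 4 cancels to the identity and can be dropped.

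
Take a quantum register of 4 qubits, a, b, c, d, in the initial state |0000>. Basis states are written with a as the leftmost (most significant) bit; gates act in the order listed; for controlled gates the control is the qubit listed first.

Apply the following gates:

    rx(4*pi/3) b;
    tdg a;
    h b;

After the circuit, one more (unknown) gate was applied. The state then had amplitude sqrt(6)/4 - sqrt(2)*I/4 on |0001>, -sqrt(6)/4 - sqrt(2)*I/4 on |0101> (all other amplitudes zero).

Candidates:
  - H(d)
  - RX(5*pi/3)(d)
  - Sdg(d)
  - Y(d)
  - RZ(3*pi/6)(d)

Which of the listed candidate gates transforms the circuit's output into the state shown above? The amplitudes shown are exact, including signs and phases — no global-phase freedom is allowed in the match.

The applied gate was Y(d).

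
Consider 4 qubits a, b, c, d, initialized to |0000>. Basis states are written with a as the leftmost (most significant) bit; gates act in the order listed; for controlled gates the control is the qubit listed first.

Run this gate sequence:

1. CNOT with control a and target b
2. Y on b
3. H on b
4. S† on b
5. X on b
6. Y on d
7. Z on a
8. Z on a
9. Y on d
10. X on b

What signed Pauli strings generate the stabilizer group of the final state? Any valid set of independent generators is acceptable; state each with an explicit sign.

The stabilizer group can be generated by +IYII, +ZIII, +IIZI, +IIIZ, among other valid generating sets. Key observation: the block from step 5 through step 10 cancels to the identity and can be dropped.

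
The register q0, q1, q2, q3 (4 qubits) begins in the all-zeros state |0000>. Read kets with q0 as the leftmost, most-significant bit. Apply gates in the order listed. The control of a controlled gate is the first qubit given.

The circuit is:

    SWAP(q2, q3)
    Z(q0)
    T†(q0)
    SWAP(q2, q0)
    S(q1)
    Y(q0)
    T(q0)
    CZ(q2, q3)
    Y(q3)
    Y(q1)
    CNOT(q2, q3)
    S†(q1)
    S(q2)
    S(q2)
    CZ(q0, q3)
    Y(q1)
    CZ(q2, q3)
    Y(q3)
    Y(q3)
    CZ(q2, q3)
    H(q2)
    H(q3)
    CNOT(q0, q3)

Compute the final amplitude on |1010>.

The final state's coefficient on |1010> equals exp(3*I*pi/4)/2. Key observation: gates 17-20 undo each other exactly, leaving only the rest of the circuit to track.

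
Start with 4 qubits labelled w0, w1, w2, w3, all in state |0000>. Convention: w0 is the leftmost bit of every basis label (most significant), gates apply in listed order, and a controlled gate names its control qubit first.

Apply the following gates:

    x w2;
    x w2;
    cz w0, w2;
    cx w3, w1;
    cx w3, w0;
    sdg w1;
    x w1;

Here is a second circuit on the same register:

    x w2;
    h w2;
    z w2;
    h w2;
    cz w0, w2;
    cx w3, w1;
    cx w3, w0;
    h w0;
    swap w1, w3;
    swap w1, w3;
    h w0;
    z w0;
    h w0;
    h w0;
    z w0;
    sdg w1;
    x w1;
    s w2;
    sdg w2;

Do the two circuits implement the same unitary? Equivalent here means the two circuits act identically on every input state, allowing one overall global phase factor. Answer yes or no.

Yes, they are equivalent — the unitaries differ by at most a global phase.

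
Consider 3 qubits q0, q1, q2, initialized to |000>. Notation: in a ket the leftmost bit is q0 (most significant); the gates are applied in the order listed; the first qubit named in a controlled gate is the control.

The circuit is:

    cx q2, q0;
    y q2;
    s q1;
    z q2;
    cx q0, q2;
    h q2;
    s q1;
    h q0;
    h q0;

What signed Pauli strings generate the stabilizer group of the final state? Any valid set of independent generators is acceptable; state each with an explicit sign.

The final state is stabilized by the group generated by -IIX, +ZII, +IZI; other independent generating sets are equally valid.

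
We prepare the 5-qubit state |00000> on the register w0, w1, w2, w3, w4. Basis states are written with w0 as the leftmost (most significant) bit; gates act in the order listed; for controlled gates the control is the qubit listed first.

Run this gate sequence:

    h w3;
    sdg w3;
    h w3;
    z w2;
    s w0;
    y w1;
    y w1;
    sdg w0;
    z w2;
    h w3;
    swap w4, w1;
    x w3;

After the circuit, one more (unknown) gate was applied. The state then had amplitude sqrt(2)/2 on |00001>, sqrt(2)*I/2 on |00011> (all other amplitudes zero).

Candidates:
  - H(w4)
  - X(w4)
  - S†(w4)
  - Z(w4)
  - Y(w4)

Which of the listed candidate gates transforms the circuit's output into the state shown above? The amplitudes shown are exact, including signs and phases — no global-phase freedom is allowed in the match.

It was Y(w4) that produced the state shown. Key observation: the block from step 3 through step 10 cancels to the identity and can be dropped.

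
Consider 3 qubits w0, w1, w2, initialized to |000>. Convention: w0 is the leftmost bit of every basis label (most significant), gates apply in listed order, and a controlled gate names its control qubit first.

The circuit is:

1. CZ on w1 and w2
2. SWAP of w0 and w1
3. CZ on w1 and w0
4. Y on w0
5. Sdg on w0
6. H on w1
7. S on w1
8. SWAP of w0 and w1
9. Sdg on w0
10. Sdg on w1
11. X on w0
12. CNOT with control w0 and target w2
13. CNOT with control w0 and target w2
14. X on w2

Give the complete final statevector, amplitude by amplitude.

The final amplitudes are -sqrt(2)*I/2 on |011>, -sqrt(2)*I/2 on |111>, and 0 on every other basis state.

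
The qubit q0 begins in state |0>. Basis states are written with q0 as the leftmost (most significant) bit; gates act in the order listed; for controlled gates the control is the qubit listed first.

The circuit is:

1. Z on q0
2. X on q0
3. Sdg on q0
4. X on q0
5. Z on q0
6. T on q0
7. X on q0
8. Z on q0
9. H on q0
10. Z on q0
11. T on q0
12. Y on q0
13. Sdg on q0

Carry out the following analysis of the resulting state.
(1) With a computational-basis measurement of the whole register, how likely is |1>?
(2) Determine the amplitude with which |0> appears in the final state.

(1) Outcome |1> occurs with probability 1/2.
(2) The amplitude on |0> is sqrt(2)*exp(I*pi/4)/2.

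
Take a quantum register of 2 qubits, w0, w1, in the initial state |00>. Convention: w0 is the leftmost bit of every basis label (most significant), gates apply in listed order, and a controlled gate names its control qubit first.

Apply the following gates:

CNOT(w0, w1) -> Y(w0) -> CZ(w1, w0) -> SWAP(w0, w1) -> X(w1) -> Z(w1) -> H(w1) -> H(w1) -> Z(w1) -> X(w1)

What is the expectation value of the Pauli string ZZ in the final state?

In the final state, ZZ has expectation -1. Key observation: steps 5-10 multiply out to the identity, so the circuit reduces to the remaining gates.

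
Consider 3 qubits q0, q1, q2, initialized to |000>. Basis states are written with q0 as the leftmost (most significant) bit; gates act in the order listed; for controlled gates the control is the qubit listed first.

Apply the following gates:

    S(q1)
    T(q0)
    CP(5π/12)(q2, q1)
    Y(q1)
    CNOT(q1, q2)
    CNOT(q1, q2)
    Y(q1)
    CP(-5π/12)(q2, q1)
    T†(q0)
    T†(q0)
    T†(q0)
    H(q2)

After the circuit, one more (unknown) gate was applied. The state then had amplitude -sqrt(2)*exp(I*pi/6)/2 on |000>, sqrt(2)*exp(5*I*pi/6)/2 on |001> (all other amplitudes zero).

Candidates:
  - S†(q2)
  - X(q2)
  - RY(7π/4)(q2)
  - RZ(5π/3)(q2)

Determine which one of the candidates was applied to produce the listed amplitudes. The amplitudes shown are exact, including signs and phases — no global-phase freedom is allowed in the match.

The applied gate was RZ(5π/3)(q2). Key observation: the block from step 2 through step 9 cancels to the identity and can be dropped.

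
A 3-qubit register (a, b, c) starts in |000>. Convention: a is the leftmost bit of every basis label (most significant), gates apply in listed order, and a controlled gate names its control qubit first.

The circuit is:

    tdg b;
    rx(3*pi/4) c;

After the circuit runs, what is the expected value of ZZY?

The expectation value of ZZY is -sqrt(2)/2.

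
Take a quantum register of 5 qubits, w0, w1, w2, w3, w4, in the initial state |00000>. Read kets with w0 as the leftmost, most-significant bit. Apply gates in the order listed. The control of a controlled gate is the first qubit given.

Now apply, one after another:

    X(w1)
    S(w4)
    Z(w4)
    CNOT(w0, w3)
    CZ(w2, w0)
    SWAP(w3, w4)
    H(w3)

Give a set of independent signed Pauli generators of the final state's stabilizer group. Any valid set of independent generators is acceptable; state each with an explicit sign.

The stabilizer group can be generated by +IIIXI, +ZIIII, -IZIII, +IIZII, +IIIIZ, among other valid generating sets.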